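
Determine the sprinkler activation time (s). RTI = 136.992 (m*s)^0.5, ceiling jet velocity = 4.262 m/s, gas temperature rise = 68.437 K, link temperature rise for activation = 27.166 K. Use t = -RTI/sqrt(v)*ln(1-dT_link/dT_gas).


dT_link/dT_gas = 0.39695
ln(1 - 0.39695) = -0.50575
t = -136.992 / sqrt(4.262) * -0.50575 = 33.560 s

33.560 s


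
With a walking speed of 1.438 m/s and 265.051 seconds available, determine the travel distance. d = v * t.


d = 1.438 * 265.051 = 381.14 m

381.14 m


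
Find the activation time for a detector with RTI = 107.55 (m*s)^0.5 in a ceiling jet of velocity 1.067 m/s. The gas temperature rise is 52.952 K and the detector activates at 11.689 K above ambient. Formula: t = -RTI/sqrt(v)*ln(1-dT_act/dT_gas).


dT_act/dT_gas = 0.22075
ln(1 - 0.22075) = -0.24942
t = -107.55 / sqrt(1.067) * -0.24942 = 25.969 s

25.969 s


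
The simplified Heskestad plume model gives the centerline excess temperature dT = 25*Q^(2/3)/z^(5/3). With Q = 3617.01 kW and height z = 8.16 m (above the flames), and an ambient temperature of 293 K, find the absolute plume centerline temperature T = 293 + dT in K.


Q^(2/3) = 235.63
z^(5/3) = 33.074
dT = 25 * 235.63 / 33.074 = 178.11 K
T = 293 + 178.11 = 471.11 K

471.11 K


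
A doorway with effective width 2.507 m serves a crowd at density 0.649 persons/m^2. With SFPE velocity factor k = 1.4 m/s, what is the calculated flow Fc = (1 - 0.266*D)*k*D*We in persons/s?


1 - 0.266*D = 1 - 0.266*0.649 = 0.82737
Fs = 0.82737 * 1.4 * 0.649 = 0.75174 persons/(s*m)
Fc = 0.75174 * 2.507 = 1.8846 persons/s

1.8846 persons/s


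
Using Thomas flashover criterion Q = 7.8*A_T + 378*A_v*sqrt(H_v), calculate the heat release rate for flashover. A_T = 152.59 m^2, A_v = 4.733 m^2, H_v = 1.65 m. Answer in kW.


7.8*A_T = 1190.202
sqrt(H_v) = 1.2845
378*A_v*sqrt(H_v) = 2298.1
Q = 1190.202 + 2298.1 = 3488.3 kW

3488.3 kW


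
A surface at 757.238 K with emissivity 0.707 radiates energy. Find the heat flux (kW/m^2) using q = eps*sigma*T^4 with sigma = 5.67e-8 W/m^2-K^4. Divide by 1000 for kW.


T^4 = 3.2880e+11
q = 0.707 * 5.67e-8 * 3.2880e+11 / 1000 = 13.181 kW/m^2

13.181 kW/m^2


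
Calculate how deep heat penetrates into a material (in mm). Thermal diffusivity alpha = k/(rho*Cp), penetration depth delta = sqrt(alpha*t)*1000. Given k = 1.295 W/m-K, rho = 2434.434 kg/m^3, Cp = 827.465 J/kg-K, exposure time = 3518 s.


alpha = 1.295 / (2434.434 * 827.465) = 6.4287e-07 m^2/s
alpha * t = 0.0022616
delta = sqrt(0.0022616) * 1000 = 47.556 mm

47.556 mm


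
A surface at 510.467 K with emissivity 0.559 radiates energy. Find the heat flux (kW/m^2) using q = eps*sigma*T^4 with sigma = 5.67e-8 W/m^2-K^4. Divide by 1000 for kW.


T^4 = 6.7900e+10
q = 0.559 * 5.67e-8 * 6.7900e+10 / 1000 = 2.1521 kW/m^2

2.1521 kW/m^2


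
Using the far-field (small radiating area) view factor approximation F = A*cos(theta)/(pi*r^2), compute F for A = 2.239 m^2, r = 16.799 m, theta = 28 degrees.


cos(28 deg) = 0.88295
pi*r^2 = 886.58
F = 2.239 * 0.88295 / 886.58 = 0.0022298

0.0022298


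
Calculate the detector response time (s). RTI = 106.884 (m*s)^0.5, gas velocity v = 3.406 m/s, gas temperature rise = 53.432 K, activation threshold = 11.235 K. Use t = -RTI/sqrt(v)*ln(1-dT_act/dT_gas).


dT_act/dT_gas = 0.21027
ln(1 - 0.21027) = -0.23606
t = -106.884 / sqrt(3.406) * -0.23606 = 13.671 s

13.671 s


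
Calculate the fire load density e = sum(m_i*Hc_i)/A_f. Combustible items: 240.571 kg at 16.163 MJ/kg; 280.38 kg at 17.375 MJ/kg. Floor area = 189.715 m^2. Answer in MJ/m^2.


Total energy = 240.571*16.163 + 280.38*17.375
= 3888.349 + 4871.602
= 8759.952 MJ
e = 8759.952 / 189.715 = 46.174 MJ/m^2

46.174 MJ/m^2


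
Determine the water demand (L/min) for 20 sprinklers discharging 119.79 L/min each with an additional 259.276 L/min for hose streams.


Sprinkler demand = 20 * 119.79 = 2395.8 L/min
Total = 2395.8 + 259.276 = 2655.076 L/min

2655.076 L/min


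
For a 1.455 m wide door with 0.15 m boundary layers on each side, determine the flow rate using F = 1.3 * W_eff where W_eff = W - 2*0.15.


W_eff = 1.455 - 0.30 = 1.155 m
F = 1.3 * 1.155 = 1.5015 persons/s

1.5015 persons/s


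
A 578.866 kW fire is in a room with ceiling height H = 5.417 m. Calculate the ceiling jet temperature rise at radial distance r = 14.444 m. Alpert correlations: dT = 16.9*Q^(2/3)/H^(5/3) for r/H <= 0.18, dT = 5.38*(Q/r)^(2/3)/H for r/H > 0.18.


r/H = 14.444 / 5.417 = 2.6664
r/H > 0.18, so dT = 5.38*(Q/r)^(2/3)/H
Q/r = 40.077
(Q/r)^(2/3) = 11.711
dT = 5.38 * 11.711 / 5.417 = 11.631 K

11.631 K


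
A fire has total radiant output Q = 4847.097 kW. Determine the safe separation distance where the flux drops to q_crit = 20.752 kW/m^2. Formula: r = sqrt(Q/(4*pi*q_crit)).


4*pi*q_crit = 260.78
Q/(4*pi*q_crit) = 18.587
r = sqrt(18.587) = 4.3113 m

4.3113 m


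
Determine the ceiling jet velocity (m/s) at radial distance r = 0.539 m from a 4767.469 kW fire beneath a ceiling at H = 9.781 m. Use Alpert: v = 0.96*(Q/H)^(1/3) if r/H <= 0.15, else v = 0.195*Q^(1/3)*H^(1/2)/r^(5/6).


r/H = 0.539 / 9.781 = 0.055107
r/H <= 0.15, so v = 0.96*(Q/H)^(1/3)
Q/H = 487.42
(Q/H)^(1/3) = 7.8699
v = 0.96 * 7.8699 = 7.5551 m/s

7.5551 m/s


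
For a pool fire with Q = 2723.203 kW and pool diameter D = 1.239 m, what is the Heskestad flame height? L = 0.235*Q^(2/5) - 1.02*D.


Q^(2/5) = 23.661
0.235 * Q^(2/5) = 5.5603
1.02 * D = 1.2638
L = 4.2965 m

4.2965 m


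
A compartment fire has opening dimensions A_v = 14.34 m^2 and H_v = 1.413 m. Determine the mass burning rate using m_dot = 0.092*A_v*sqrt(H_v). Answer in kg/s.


sqrt(H_v) = 1.1887
m_dot = 0.092 * 14.34 * 1.1887 = 1.5682 kg/s

1.5682 kg/s


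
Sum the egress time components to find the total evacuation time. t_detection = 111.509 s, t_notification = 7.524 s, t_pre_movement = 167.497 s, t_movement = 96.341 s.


Total = 111.509 + 7.524 + 167.497 + 96.341 = 382.871 s

382.871 s


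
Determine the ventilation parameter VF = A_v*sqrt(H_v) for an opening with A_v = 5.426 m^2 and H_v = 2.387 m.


sqrt(H_v) = 1.5450
VF = 5.426 * 1.5450 = 8.3831 m^(5/2)

8.3831 m^(5/2)


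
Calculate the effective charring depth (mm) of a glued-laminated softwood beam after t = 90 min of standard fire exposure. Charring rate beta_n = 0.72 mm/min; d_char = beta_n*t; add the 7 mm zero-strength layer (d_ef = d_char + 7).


d_char = 0.72 * 90 = 64.8 mm
d_ef = 64.8 + 1.0*7 = 71.8 mm

71.8 mm


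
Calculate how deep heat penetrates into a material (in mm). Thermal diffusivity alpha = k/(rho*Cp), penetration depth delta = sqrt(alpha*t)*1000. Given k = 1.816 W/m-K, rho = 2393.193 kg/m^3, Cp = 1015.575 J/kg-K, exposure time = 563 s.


alpha = 1.816 / (2393.193 * 1015.575) = 7.4718e-07 m^2/s
alpha * t = 0.00042066
delta = sqrt(0.00042066) * 1000 = 20.510 mm

20.510 mm


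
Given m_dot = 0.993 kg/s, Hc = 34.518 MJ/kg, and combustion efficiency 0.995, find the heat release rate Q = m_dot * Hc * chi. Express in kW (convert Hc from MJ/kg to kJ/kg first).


Hc = 34.518 MJ/kg = 34.518 * 1000 kJ/kg = 34518 kJ/kg
Q = 0.993 kg/s * 34518 kJ/kg * 0.995 = 34105 kW

34105 kW


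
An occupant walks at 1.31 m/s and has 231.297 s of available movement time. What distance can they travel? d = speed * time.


d = 1.31 * 231.297 = 303.00 m

303.00 m


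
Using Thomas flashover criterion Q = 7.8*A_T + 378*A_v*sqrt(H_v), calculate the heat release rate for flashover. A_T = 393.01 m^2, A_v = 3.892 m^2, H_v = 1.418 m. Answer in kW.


7.8*A_T = 3065.478
sqrt(H_v) = 1.1908
378*A_v*sqrt(H_v) = 1751.9
Q = 3065.478 + 1751.9 = 4817.4 kW

4817.4 kW


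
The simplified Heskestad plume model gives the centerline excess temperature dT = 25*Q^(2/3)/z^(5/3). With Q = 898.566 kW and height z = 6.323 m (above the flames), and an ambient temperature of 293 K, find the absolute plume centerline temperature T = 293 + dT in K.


Q^(2/3) = 93.118
z^(5/3) = 21.621
dT = 25 * 93.118 / 21.621 = 107.67 K
T = 293 + 107.67 = 400.67 K

400.67 K


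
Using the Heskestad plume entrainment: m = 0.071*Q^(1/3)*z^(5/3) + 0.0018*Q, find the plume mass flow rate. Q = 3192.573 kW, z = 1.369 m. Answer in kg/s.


Q^(1/3) = 14.725
z^(5/3) = 1.6879
First term = 0.071 * 14.725 * 1.6879 = 1.7646
Second term = 0.0018 * 3192.573 = 5.7466
m = 7.5112 kg/s

7.5112 kg/s


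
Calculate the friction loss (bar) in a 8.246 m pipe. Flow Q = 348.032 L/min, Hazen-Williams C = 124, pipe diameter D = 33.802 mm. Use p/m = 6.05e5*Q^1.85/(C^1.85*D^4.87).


Q^1.85 = 50350
C^1.85 = 7461.6
D^4.87 = 2.7922e+07
p/m = 0.14621 bar/m
p_total = 0.14621 * 8.246 = 1.2056 bar

1.2056 bar


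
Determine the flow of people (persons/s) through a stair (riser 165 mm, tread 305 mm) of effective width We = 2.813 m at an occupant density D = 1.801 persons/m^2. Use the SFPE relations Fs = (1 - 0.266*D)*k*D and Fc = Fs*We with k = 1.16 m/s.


1 - 0.266*D = 1 - 0.266*1.801 = 0.52093
Fs = 0.52093 * 1.16 * 1.801 = 1.0883 persons/(s*m)
Fc = 1.0883 * 2.813 = 3.0614 persons/s

3.0614 persons/s


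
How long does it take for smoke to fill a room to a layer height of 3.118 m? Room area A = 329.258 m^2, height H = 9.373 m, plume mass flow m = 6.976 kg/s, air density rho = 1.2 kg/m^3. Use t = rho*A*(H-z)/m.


H - z = 6.255 m
t = 1.2 * 329.258 * 6.255 / 6.976 = 354.27 s

354.27 s


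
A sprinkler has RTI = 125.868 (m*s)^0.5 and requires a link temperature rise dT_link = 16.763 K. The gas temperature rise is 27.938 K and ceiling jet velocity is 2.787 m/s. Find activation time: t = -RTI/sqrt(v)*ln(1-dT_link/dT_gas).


dT_link/dT_gas = 0.60001
ln(1 - 0.60001) = -0.91631
t = -125.868 / sqrt(2.787) * -0.91631 = 69.086 s

69.086 s


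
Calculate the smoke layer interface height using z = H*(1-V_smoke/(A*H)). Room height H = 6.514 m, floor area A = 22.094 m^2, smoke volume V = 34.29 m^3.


V/(A*H) = 0.23826
1 - 0.23826 = 0.76174
z = 6.514 * 0.76174 = 4.9620 m

4.9620 m


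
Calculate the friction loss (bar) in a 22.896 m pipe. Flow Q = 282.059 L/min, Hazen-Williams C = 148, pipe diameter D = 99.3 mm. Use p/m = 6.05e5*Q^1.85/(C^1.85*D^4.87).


Q^1.85 = 34129
C^1.85 = 10351
D^4.87 = 5.3106e+09
p/m = 0.00037563 bar/m
p_total = 0.00037563 * 22.896 = 0.0086004 bar

0.0086004 bar


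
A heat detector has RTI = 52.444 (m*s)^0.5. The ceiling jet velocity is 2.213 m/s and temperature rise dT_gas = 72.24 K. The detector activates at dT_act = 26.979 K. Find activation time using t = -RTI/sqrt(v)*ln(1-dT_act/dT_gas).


dT_act/dT_gas = 0.37346
ln(1 - 0.37346) = -0.46755
t = -52.444 / sqrt(2.213) * -0.46755 = 16.483 s

16.483 s


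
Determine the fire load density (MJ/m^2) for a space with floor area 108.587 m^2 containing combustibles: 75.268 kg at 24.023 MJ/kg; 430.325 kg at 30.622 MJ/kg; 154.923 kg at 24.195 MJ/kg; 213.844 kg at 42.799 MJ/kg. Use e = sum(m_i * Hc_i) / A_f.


Total energy = 75.268*24.023 + 430.325*30.622 + 154.923*24.195 + 213.844*42.799
= 1808.163 + 13177.41 + 3748.362 + 9152.309
= 27886.25 MJ
e = 27886.25 / 108.587 = 256.81 MJ/m^2

256.81 MJ/m^2


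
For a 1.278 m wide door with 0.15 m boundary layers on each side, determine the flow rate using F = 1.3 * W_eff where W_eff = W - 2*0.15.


W_eff = 1.278 - 0.30 = 0.978 m
F = 1.3 * 0.978 = 1.2714 persons/s

1.2714 persons/s


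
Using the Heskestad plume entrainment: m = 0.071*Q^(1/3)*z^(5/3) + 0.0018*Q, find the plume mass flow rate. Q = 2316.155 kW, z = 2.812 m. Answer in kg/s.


Q^(1/3) = 13.231
z^(5/3) = 5.6022
First term = 0.071 * 13.231 * 5.6022 = 5.2627
Second term = 0.0018 * 2316.155 = 4.1691
m = 9.4318 kg/s

9.4318 kg/s


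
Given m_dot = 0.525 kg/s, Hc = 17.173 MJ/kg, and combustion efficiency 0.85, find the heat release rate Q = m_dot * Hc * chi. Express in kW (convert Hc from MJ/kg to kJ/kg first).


Hc = 17.173 MJ/kg = 17.173 * 1000 kJ/kg = 17173 kJ/kg
Q = 0.525 kg/s * 17173 kJ/kg * 0.85 = 7663.5 kW

7663.5 kW


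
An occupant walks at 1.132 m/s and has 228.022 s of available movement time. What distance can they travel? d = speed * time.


d = 1.132 * 228.022 = 258.12 m

258.12 m


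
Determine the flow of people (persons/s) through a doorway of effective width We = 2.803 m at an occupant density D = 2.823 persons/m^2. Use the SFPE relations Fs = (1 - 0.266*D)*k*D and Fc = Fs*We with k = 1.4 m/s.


1 - 0.266*D = 1 - 0.266*2.823 = 0.24908
Fs = 0.24908 * 1.4 * 2.823 = 0.98442 persons/(s*m)
Fc = 0.98442 * 2.803 = 2.7593 persons/s

2.7593 persons/s


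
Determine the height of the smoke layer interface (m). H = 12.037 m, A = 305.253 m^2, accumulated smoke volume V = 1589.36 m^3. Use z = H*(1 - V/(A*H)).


V/(A*H) = 0.43256
1 - 0.43256 = 0.56744
z = 12.037 * 0.56744 = 6.8303 m

6.8303 m


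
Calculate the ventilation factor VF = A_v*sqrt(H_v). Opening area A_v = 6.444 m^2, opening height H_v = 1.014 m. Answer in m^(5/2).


sqrt(H_v) = 1.0070
VF = 6.444 * 1.0070 = 6.4890 m^(5/2)

6.4890 m^(5/2)


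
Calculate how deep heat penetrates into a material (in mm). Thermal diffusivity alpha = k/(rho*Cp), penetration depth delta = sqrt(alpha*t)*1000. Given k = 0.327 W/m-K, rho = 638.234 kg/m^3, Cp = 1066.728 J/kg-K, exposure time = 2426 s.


alpha = 0.327 / (638.234 * 1066.728) = 4.8030e-07 m^2/s
alpha * t = 0.0011652
delta = sqrt(0.0011652) * 1000 = 34.135 mm

34.135 mm


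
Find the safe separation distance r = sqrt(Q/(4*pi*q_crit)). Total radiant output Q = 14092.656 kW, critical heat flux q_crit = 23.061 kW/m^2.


4*pi*q_crit = 289.79
Q/(4*pi*q_crit) = 48.630
r = sqrt(48.630) = 6.9735 m

6.9735 m


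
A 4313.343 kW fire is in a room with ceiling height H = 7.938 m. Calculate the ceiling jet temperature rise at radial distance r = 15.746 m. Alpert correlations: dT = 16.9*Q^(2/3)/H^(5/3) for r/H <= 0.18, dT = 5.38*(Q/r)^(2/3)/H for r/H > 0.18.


r/H = 15.746 / 7.938 = 1.9836
r/H > 0.18, so dT = 5.38*(Q/r)^(2/3)/H
Q/r = 273.93
(Q/r)^(2/3) = 42.179
dT = 5.38 * 42.179 / 7.938 = 28.587 K

28.587 K


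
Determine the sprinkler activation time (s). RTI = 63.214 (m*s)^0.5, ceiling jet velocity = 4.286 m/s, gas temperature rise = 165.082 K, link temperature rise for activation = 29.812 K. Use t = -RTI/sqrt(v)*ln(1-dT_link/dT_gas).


dT_link/dT_gas = 0.18059
ln(1 - 0.18059) = -0.19917
t = -63.214 / sqrt(4.286) * -0.19917 = 6.0815 s

6.0815 s


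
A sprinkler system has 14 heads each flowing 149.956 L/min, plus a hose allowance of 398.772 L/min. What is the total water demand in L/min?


Sprinkler demand = 14 * 149.956 = 2099.384 L/min
Total = 2099.384 + 398.772 = 2498.156 L/min

2498.156 L/min


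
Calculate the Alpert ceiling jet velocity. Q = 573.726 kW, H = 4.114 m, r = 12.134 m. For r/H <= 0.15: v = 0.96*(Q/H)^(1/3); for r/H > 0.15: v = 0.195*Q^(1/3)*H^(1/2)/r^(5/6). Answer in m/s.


r/H = 12.134 / 4.114 = 2.9494
r/H > 0.15, so v = 0.195*Q^(1/3)*H^(1/2)/r^(5/6)
Q^(1/3) = 8.3094
H^(1/2) = 2.0283
r^(5/6) = 8.0045
v = 0.195 * 8.3094 * 2.0283 / 8.0045 = 0.41058 m/s

0.41058 m/s


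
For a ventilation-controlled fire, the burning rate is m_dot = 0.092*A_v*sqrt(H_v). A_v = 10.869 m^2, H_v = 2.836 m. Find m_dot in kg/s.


sqrt(H_v) = 1.6840
m_dot = 0.092 * 10.869 * 1.6840 = 1.6840 kg/s

1.6840 kg/s


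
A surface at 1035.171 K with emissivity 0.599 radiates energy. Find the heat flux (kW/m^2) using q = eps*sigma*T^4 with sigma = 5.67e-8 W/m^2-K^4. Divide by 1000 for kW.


T^4 = 1.1483e+12
q = 0.599 * 5.67e-8 * 1.1483e+12 / 1000 = 38.999 kW/m^2

38.999 kW/m^2


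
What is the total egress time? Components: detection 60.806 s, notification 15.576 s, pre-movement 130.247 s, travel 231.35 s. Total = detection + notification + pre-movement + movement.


Total = 60.806 + 15.576 + 130.247 + 231.35 = 437.979 s

437.979 s


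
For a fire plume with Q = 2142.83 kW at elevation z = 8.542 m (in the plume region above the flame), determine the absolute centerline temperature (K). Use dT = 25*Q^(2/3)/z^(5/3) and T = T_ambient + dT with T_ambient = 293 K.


Q^(2/3) = 166.21
z^(5/3) = 35.694
dT = 25 * 166.21 / 35.694 = 116.41 K
T = 293 + 116.41 = 409.41 K

409.41 K


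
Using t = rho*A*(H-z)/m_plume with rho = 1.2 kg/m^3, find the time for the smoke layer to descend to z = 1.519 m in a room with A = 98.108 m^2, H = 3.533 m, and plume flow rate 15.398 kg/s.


H - z = 2.014 m
t = 1.2 * 98.108 * 2.014 / 15.398 = 15.399 s

15.399 s


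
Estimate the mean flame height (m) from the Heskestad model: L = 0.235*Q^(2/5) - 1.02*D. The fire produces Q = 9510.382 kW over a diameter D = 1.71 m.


Q^(2/5) = 39.019
0.235 * Q^(2/5) = 9.1695
1.02 * D = 1.7442
L = 7.4253 m

7.4253 m


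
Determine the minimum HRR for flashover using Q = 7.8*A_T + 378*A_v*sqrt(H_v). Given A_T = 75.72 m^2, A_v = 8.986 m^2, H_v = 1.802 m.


7.8*A_T = 590.616
sqrt(H_v) = 1.3424
378*A_v*sqrt(H_v) = 4559.7
Q = 590.616 + 4559.7 = 5150.3 kW

5150.3 kW


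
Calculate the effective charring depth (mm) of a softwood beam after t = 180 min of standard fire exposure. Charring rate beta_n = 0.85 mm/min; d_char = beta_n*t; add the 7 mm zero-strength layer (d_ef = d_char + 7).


d_char = 0.85 * 180 = 153 mm
d_ef = 153 + 1.0*7 = 160 mm

160 mm


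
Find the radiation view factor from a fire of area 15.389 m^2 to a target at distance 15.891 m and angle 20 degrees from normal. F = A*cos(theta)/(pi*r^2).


cos(20 deg) = 0.93969
pi*r^2 = 793.33
F = 15.389 * 0.93969 / 793.33 = 0.018228

0.018228


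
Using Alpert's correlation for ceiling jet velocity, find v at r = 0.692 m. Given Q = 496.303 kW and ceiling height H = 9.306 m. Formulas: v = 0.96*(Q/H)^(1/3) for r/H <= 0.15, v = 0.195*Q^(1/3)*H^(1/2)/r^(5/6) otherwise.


r/H = 0.692 / 9.306 = 0.074361
r/H <= 0.15, so v = 0.96*(Q/H)^(1/3)
Q/H = 53.332
(Q/H)^(1/3) = 3.7641
v = 0.96 * 3.7641 = 3.6135 m/s

3.6135 m/s


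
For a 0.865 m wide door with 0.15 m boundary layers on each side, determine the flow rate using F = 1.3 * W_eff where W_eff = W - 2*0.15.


W_eff = 0.865 - 0.30 = 0.565 m
F = 1.3 * 0.565 = 0.73450 persons/s

0.73450 persons/s


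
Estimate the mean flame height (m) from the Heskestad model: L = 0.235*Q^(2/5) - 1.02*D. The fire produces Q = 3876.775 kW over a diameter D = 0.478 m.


Q^(2/5) = 27.251
0.235 * Q^(2/5) = 6.4041
1.02 * D = 0.48756
L = 5.9165 m

5.9165 m


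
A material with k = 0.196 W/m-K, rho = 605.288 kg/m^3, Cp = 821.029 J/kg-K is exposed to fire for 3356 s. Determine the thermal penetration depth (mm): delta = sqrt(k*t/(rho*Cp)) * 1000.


alpha = 0.196 / (605.288 * 821.029) = 3.9440e-07 m^2/s
alpha * t = 0.0013236
delta = sqrt(0.0013236) * 1000 = 36.381 mm

36.381 mm


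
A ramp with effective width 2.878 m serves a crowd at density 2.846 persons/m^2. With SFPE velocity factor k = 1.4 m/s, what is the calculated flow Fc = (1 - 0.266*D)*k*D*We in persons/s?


1 - 0.266*D = 1 - 0.266*2.846 = 0.24296
Fs = 0.24296 * 1.4 * 2.846 = 0.96807 persons/(s*m)
Fc = 0.96807 * 2.878 = 2.7861 persons/s

2.7861 persons/s


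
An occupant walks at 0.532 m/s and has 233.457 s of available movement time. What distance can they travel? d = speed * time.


d = 0.532 * 233.457 = 124.20 m

124.20 m


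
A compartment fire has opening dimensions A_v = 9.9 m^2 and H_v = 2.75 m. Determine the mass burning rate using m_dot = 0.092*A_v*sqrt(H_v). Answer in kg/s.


sqrt(H_v) = 1.6583
m_dot = 0.092 * 9.9 * 1.6583 = 1.5104 kg/s

1.5104 kg/s


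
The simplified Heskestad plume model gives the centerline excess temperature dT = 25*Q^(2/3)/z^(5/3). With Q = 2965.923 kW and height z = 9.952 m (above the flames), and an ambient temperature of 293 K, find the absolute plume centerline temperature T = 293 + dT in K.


Q^(2/3) = 206.43
z^(5/3) = 46.045
dT = 25 * 206.43 / 46.045 = 112.08 K
T = 293 + 112.08 = 405.08 K

405.08 K


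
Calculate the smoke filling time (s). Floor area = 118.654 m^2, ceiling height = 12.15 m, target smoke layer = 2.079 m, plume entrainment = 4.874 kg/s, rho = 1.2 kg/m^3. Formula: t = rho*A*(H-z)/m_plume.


H - z = 10.071 m
t = 1.2 * 118.654 * 10.071 / 4.874 = 294.21 s

294.21 s


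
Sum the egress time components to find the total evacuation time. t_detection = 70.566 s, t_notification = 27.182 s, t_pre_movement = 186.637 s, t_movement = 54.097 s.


Total = 70.566 + 27.182 + 186.637 + 54.097 = 338.482 s

338.482 s


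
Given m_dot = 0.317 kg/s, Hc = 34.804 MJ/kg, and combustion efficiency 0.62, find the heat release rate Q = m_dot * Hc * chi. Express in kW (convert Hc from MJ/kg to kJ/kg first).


Hc = 34.804 MJ/kg = 34.804 * 1000 kJ/kg = 34804 kJ/kg
Q = 0.317 kg/s * 34804 kJ/kg * 0.62 = 6840.4 kW

6840.4 kW


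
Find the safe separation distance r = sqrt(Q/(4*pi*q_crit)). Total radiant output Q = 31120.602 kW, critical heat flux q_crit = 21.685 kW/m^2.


4*pi*q_crit = 272.50
Q/(4*pi*q_crit) = 114.20
r = sqrt(114.20) = 10.687 m

10.687 m


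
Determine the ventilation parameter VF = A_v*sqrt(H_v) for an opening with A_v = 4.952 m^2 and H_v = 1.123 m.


sqrt(H_v) = 1.0597
VF = 4.952 * 1.0597 = 5.2477 m^(5/2)

5.2477 m^(5/2)


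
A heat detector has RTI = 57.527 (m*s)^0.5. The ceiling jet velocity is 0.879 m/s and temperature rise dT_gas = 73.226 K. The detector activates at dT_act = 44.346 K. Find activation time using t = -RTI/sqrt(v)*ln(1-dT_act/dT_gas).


dT_act/dT_gas = 0.60560
ln(1 - 0.60560) = -0.93040
t = -57.527 / sqrt(0.879) * -0.93040 = 57.088 s

57.088 s


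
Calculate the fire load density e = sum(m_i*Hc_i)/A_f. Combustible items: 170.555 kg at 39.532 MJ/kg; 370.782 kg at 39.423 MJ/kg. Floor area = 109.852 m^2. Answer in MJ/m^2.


Total energy = 170.555*39.532 + 370.782*39.423
= 6742.380 + 14617.34
= 21359.72 MJ
e = 21359.72 / 109.852 = 194.44 MJ/m^2

194.44 MJ/m^2


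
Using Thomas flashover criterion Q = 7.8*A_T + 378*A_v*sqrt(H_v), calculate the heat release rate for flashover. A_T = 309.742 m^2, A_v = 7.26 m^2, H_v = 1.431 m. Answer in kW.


7.8*A_T = 2416.0
sqrt(H_v) = 1.1962
378*A_v*sqrt(H_v) = 3282.8
Q = 2416.0 + 3282.8 = 5698.8 kW

5698.8 kW


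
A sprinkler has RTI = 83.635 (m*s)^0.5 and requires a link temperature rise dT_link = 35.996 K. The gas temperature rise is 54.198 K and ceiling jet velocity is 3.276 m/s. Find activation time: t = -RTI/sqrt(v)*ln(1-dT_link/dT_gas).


dT_link/dT_gas = 0.66416
ln(1 - 0.66416) = -1.0911
t = -83.635 / sqrt(3.276) * -1.0911 = 50.418 s

50.418 s


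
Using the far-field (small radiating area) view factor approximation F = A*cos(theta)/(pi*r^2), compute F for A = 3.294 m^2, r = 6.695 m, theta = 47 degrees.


cos(47 deg) = 0.68200
pi*r^2 = 140.82
F = 3.294 * 0.68200 / 140.82 = 0.015953

0.015953


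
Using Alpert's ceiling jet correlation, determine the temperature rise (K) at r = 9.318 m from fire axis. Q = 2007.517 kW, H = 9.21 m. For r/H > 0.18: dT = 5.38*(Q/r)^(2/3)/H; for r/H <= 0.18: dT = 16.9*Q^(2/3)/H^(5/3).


r/H = 9.318 / 9.21 = 1.0117
r/H > 0.18, so dT = 5.38*(Q/r)^(2/3)/H
Q/r = 215.45
(Q/r)^(2/3) = 35.938
dT = 5.38 * 35.938 / 9.21 = 20.993 K

20.993 K


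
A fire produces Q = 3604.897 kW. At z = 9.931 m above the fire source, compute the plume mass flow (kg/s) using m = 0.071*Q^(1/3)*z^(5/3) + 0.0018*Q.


Q^(1/3) = 15.333
z^(5/3) = 45.883
First term = 0.071 * 15.333 * 45.883 = 49.951
Second term = 0.0018 * 3604.897 = 6.4888
m = 56.440 kg/s

56.440 kg/s


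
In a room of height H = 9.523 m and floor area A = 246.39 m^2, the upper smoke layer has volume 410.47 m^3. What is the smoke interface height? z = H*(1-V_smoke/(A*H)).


V/(A*H) = 0.17494
1 - 0.17494 = 0.82506
z = 9.523 * 0.82506 = 7.8571 m

7.8571 m


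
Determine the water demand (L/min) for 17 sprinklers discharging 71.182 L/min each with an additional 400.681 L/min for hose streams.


Sprinkler demand = 17 * 71.182 = 1210.094 L/min
Total = 1210.094 + 400.681 = 1610.775 L/min

1610.775 L/min


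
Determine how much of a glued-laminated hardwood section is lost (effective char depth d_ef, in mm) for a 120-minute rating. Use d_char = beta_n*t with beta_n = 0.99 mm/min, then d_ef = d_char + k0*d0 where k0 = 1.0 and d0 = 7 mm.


d_char = 0.99 * 120 = 118.8 mm
d_ef = 118.8 + 1.0*7 = 125.8 mm

125.8 mm


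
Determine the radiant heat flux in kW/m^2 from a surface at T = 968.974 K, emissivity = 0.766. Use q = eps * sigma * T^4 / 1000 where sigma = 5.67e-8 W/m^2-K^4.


T^4 = 8.8155e+11
q = 0.766 * 5.67e-8 * 8.8155e+11 / 1000 = 38.288 kW/m^2

38.288 kW/m^2


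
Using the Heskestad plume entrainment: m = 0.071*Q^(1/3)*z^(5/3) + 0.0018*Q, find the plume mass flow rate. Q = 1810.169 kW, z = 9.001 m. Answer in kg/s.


Q^(1/3) = 12.187
z^(5/3) = 38.948
First term = 0.071 * 12.187 * 38.948 = 33.702
Second term = 0.0018 * 1810.169 = 3.2583
m = 36.960 kg/s

36.960 kg/s


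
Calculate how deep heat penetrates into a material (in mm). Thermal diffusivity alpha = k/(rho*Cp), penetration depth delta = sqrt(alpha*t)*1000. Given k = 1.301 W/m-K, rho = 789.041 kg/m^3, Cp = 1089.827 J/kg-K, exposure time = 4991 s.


alpha = 1.301 / (789.041 * 1089.827) = 1.5129e-06 m^2/s
alpha * t = 0.0075511
delta = sqrt(0.0075511) * 1000 = 86.897 mm

86.897 mm


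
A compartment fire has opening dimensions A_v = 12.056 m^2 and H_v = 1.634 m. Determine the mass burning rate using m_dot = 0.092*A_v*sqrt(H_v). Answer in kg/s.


sqrt(H_v) = 1.2783
m_dot = 0.092 * 12.056 * 1.2783 = 1.4178 kg/s

1.4178 kg/s


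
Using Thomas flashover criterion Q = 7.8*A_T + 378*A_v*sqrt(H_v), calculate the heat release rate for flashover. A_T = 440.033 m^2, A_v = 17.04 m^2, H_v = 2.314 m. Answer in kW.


7.8*A_T = 3432.3
sqrt(H_v) = 1.5212
378*A_v*sqrt(H_v) = 9798.1
Q = 3432.3 + 9798.1 = 13230 kW

13230 kW


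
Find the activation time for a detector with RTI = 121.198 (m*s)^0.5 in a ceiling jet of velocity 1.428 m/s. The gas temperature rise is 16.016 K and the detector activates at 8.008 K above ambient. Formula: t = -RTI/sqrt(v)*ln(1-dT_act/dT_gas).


dT_act/dT_gas = 0.5
ln(1 - 0.5) = -0.69315
t = -121.198 / sqrt(1.428) * -0.69315 = 70.300 s

70.300 s


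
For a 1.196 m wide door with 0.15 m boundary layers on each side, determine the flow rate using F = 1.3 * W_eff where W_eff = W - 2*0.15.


W_eff = 1.196 - 0.30 = 0.896 m
F = 1.3 * 0.896 = 1.1648 persons/s

1.1648 persons/s


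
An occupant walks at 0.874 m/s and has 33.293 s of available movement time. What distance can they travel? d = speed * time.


d = 0.874 * 33.293 = 29.098 m

29.098 m


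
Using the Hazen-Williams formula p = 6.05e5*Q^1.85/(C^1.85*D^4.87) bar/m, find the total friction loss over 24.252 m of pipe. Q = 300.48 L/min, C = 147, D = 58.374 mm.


Q^1.85 = 38367
C^1.85 = 10222
D^4.87 = 3.9947e+08
p/m = 0.0056844 bar/m
p_total = 0.0056844 * 24.252 = 0.13786 bar

0.13786 bar


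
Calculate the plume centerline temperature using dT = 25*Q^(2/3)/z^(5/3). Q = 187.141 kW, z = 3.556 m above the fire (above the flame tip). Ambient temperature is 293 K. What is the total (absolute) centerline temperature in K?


Q^(2/3) = 32.717
z^(5/3) = 8.2846
dT = 25 * 32.717 / 8.2846 = 98.730 K
T = 293 + 98.730 = 391.73 K

391.73 K


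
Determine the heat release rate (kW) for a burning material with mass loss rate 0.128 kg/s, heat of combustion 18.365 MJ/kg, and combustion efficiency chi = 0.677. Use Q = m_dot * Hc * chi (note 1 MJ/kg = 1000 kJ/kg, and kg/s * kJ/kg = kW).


Hc = 18.365 MJ/kg = 18.365 * 1000 kJ/kg = 18365 kJ/kg
Q = 0.128 kg/s * 18365 kJ/kg * 0.677 = 1591.4 kW

1591.4 kW


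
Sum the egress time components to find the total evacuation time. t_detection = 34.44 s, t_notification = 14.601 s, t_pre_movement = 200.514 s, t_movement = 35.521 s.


Total = 34.44 + 14.601 + 200.514 + 35.521 = 285.076 s

285.076 s


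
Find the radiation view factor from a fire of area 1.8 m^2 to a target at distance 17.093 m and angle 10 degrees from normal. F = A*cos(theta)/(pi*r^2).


cos(10 deg) = 0.98481
pi*r^2 = 917.88
F = 1.8 * 0.98481 / 917.88 = 0.0019312

0.0019312


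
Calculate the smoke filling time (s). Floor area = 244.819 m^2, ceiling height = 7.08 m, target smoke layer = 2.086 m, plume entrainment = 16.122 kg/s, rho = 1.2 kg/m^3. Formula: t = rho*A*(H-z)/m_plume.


H - z = 4.994 m
t = 1.2 * 244.819 * 4.994 / 16.122 = 91.003 s

91.003 s


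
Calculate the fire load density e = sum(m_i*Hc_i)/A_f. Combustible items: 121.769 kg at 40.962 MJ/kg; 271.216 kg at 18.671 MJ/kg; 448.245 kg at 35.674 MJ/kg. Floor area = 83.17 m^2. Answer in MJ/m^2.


Total energy = 121.769*40.962 + 271.216*18.671 + 448.245*35.674
= 4987.902 + 5063.874 + 15990.69
= 26042.47 MJ
e = 26042.47 / 83.17 = 313.12 MJ/m^2

313.12 MJ/m^2


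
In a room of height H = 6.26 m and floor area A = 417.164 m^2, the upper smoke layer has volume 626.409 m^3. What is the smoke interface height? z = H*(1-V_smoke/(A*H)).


V/(A*H) = 0.23987
1 - 0.23987 = 0.76013
z = 6.26 * 0.76013 = 4.7584 m

4.7584 m


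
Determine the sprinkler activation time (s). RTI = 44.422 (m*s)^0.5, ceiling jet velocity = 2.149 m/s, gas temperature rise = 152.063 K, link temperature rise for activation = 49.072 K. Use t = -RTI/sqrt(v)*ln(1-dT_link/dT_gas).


dT_link/dT_gas = 0.32271
ln(1 - 0.32271) = -0.38965
t = -44.422 / sqrt(2.149) * -0.38965 = 11.808 s

11.808 s


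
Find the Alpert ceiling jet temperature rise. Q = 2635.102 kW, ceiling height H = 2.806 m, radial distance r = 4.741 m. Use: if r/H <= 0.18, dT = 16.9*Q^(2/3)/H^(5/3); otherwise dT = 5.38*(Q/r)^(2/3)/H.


r/H = 4.741 / 2.806 = 1.6896
r/H > 0.18, so dT = 5.38*(Q/r)^(2/3)/H
Q/r = 555.81
(Q/r)^(2/3) = 67.601
dT = 5.38 * 67.601 / 2.806 = 129.61 K

129.61 K


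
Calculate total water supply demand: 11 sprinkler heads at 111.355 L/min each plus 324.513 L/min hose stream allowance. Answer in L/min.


Sprinkler demand = 11 * 111.355 = 1224.905 L/min
Total = 1224.905 + 324.513 = 1549.418 L/min

1549.418 L/min


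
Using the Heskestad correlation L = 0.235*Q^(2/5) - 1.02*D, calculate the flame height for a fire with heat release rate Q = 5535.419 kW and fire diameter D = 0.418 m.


Q^(2/5) = 31.424
0.235 * Q^(2/5) = 7.3846
1.02 * D = 0.42636
L = 6.9583 m

6.9583 m


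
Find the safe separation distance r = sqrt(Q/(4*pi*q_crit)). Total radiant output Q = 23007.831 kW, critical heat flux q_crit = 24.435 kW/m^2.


4*pi*q_crit = 307.06
Q/(4*pi*q_crit) = 74.930
r = sqrt(74.930) = 8.6562 m

8.6562 m


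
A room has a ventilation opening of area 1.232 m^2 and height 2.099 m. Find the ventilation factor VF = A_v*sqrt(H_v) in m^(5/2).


sqrt(H_v) = 1.4488
VF = 1.232 * 1.4488 = 1.7849 m^(5/2)

1.7849 m^(5/2)


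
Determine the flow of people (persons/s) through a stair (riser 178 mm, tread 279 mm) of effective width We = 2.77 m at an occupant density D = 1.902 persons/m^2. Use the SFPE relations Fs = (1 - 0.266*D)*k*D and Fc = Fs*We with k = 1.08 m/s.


1 - 0.266*D = 1 - 0.266*1.902 = 0.49407
Fs = 0.49407 * 1.08 * 1.902 = 1.0149 persons/(s*m)
Fc = 1.0149 * 2.77 = 2.8113 persons/s

2.8113 persons/s


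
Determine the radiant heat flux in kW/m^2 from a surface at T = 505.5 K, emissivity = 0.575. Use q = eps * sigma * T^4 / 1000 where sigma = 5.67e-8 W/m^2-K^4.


T^4 = 6.5296e+10
q = 0.575 * 5.67e-8 * 6.5296e+10 / 1000 = 2.1288 kW/m^2

2.1288 kW/m^2


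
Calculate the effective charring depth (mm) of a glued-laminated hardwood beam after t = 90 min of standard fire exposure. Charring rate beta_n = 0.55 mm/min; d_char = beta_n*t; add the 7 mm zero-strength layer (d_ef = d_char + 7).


d_char = 0.55 * 90 = 49.5 mm
d_ef = 49.5 + 1.0*7 = 56.5 mm

56.5 mm


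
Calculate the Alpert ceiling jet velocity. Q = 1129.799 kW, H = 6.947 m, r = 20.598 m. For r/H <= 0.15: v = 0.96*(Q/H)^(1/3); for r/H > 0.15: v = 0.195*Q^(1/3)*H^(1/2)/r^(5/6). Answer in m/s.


r/H = 20.598 / 6.947 = 2.9650
r/H > 0.15, so v = 0.195*Q^(1/3)*H^(1/2)/r^(5/6)
Q^(1/3) = 10.415
H^(1/2) = 2.6357
r^(5/6) = 12.441
v = 0.195 * 10.415 * 2.6357 / 12.441 = 0.43027 m/s

0.43027 m/s


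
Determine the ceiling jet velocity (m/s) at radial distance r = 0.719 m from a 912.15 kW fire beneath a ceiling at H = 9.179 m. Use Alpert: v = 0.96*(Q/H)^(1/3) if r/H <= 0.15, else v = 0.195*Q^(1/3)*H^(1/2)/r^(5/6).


r/H = 0.719 / 9.179 = 0.078331
r/H <= 0.15, so v = 0.96*(Q/H)^(1/3)
Q/H = 99.374
(Q/H)^(1/3) = 4.6319
v = 0.96 * 4.6319 = 4.4466 m/s

4.4466 m/s


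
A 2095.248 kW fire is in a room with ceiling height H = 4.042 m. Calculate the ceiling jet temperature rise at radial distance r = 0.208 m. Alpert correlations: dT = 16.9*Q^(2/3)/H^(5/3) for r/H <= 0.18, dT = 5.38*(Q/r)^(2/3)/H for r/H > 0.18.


r/H = 0.208 / 4.042 = 0.051460
r/H <= 0.18, so dT = 16.9*Q^(2/3)/H^(5/3)
Q^(2/3) = 163.74
H^(5/3) = 10.256
dT = 16.9 * 163.74 / 10.256 = 269.80 K

269.80 K


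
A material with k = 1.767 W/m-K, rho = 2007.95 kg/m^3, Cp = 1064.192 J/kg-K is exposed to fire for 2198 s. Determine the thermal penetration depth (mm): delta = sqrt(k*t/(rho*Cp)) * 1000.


alpha = 1.767 / (2007.95 * 1064.192) = 8.2692e-07 m^2/s
alpha * t = 0.0018176
delta = sqrt(0.0018176) * 1000 = 42.633 mm

42.633 mm


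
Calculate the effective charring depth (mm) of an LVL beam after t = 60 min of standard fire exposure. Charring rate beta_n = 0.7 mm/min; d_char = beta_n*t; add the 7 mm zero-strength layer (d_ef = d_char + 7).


d_char = 0.7 * 60 = 42 mm
d_ef = 42 + 1.0*7 = 49 mm

49 mm


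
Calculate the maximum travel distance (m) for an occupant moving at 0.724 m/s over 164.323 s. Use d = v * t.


d = 0.724 * 164.323 = 118.97 m

118.97 m


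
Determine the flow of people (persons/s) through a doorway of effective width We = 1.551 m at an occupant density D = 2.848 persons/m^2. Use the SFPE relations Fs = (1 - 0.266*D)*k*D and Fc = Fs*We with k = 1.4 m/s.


1 - 0.266*D = 1 - 0.266*2.848 = 0.24243
Fs = 0.24243 * 1.4 * 2.848 = 0.96662 persons/(s*m)
Fc = 0.96662 * 1.551 = 1.4992 persons/s

1.4992 persons/s


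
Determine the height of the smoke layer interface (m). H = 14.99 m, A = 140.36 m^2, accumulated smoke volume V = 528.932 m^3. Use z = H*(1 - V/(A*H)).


V/(A*H) = 0.25139
1 - 0.25139 = 0.74861
z = 14.99 * 0.74861 = 11.222 m

11.222 m


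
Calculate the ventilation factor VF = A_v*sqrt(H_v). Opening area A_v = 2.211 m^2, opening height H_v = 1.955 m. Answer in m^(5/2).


sqrt(H_v) = 1.3982
VF = 2.211 * 1.3982 = 3.0914 m^(5/2)

3.0914 m^(5/2)


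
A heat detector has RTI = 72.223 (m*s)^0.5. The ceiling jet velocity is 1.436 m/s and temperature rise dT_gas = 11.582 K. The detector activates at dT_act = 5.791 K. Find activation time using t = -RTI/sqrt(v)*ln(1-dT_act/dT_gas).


dT_act/dT_gas = 0.5
ln(1 - 0.5) = -0.69315
t = -72.223 / sqrt(1.436) * -0.69315 = 41.776 s

41.776 s


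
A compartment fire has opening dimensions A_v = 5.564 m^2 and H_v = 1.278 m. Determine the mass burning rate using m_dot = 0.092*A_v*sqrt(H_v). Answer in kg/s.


sqrt(H_v) = 1.1305
m_dot = 0.092 * 5.564 * 1.1305 = 0.57868 kg/s

0.57868 kg/s


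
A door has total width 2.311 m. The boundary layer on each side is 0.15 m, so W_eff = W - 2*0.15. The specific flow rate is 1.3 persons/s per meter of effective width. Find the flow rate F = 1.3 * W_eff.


W_eff = 2.311 - 0.30 = 2.011 m
F = 1.3 * 2.011 = 2.6143 persons/s

2.6143 persons/s


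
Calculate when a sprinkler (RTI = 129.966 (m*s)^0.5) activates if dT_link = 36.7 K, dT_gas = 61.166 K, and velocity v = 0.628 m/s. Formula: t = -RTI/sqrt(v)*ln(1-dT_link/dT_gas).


dT_link/dT_gas = 0.60001
ln(1 - 0.60001) = -0.91631
t = -129.966 / sqrt(0.628) * -0.91631 = 150.28 s

150.28 s


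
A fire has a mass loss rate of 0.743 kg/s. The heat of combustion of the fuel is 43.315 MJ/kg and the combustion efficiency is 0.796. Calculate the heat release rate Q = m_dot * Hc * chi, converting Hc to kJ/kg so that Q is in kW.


Hc = 43.315 MJ/kg = 43.315 * 1000 kJ/kg = 43315 kJ/kg
Q = 0.743 kg/s * 43315 kJ/kg * 0.796 = 25618 kW

25618 kW


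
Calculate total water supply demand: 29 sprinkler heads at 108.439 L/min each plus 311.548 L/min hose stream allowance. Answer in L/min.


Sprinkler demand = 29 * 108.439 = 3144.731 L/min
Total = 3144.731 + 311.548 = 3456.279 L/min

3456.279 L/min


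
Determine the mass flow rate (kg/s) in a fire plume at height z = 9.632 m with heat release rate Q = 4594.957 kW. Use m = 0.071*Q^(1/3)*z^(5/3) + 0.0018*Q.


Q^(1/3) = 16.625
z^(5/3) = 43.604
First term = 0.071 * 16.625 * 43.604 = 51.469
Second term = 0.0018 * 4594.957 = 8.2709
m = 59.740 kg/s

59.740 kg/s


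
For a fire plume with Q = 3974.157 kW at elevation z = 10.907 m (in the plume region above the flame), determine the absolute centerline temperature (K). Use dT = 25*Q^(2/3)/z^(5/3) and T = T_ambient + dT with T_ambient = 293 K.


Q^(2/3) = 250.90
z^(5/3) = 53.642
dT = 25 * 250.90 / 53.642 = 116.93 K
T = 293 + 116.93 = 409.93 K

409.93 K


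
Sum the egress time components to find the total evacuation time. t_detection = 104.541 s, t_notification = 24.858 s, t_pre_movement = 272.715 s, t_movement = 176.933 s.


Total = 104.541 + 24.858 + 272.715 + 176.933 = 579.047 s

579.047 s


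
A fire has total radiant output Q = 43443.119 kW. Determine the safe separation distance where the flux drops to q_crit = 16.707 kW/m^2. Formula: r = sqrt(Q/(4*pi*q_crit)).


4*pi*q_crit = 209.95
Q/(4*pi*q_crit) = 206.92
r = sqrt(206.92) = 14.385 m

14.385 m


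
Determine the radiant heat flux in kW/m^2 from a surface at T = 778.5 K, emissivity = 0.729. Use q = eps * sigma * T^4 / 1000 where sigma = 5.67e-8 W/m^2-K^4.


T^4 = 3.6731e+11
q = 0.729 * 5.67e-8 * 3.6731e+11 / 1000 = 15.183 kW/m^2

15.183 kW/m^2


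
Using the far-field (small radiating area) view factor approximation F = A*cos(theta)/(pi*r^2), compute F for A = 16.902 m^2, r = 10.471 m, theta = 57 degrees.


cos(57 deg) = 0.54464
pi*r^2 = 344.45
F = 16.902 * 0.54464 / 344.45 = 0.026725

0.026725


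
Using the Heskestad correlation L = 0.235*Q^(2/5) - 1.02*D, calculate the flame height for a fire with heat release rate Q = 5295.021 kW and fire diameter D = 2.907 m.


Q^(2/5) = 30.871
0.235 * Q^(2/5) = 7.2546
1.02 * D = 2.9651
L = 4.2895 m

4.2895 m


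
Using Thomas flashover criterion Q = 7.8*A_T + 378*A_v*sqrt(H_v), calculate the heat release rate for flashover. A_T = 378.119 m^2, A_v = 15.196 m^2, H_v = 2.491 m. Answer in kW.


7.8*A_T = 2949.3
sqrt(H_v) = 1.5783
378*A_v*sqrt(H_v) = 9065.8
Q = 2949.3 + 9065.8 = 12015 kW

12015 kW


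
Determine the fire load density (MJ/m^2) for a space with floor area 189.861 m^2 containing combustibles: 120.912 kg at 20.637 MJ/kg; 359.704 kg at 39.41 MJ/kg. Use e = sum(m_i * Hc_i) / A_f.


Total energy = 120.912*20.637 + 359.704*39.41
= 2495.261 + 14175.93
= 16671.20 MJ
e = 16671.20 / 189.861 = 87.807 MJ/m^2

87.807 MJ/m^2


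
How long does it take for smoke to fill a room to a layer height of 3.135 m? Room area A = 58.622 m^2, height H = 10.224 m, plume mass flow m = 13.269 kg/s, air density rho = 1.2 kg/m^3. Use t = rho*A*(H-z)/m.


H - z = 7.089 m
t = 1.2 * 58.622 * 7.089 / 13.269 = 37.583 s

37.583 s


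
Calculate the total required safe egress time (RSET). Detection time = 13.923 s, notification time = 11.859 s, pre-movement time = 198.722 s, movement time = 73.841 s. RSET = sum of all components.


Total = 13.923 + 11.859 + 198.722 + 73.841 = 298.345 s

298.345 s


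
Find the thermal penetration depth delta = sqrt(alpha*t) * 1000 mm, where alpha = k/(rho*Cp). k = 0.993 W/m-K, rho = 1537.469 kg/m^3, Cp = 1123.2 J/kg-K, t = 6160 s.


alpha = 0.993 / (1537.469 * 1123.2) = 5.7502e-07 m^2/s
alpha * t = 0.0035421
delta = sqrt(0.0035421) * 1000 = 59.516 mm

59.516 mm


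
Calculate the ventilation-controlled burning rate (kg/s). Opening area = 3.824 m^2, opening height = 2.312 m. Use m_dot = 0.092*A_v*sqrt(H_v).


sqrt(H_v) = 1.5205
m_dot = 0.092 * 3.824 * 1.5205 = 0.53493 kg/s

0.53493 kg/s
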